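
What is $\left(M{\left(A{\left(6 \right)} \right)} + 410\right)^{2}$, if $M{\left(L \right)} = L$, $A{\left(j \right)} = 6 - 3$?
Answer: $170569$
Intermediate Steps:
$A{\left(j \right)} = 3$
$\left(M{\left(A{\left(6 \right)} \right)} + 410\right)^{2} = \left(3 + 410\right)^{2} = 413^{2} = 170569$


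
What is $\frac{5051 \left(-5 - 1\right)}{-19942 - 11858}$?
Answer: $\frac{5051}{5300} \approx 0.95302$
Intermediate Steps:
$\frac{5051 \left(-5 - 1\right)}{-19942 - 11858} = \frac{5051 \left(-6\right)}{-31800} = \left(-30306\right) \left(- \frac{1}{31800}\right) = \frac{5051}{5300}$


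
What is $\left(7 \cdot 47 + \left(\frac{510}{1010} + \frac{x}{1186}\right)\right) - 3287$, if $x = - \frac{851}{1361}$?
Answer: $- \frac{482156795173}{163028746} \approx -2957.5$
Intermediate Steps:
$x = - \frac{851}{1361}$ ($x = \left(-851\right) \frac{1}{1361} = - \frac{851}{1361} \approx -0.62528$)
$\left(7 \cdot 47 + \left(\frac{510}{1010} + \frac{x}{1186}\right)\right) - 3287 = \left(7 \cdot 47 + \left(\frac{510}{1010} - \frac{851}{1361 \cdot 1186}\right)\right) - 3287 = \left(329 + \left(510 \cdot \frac{1}{1010} - \frac{851}{1614146}\right)\right) - 3287 = \left(329 + \left(\frac{51}{101} - \frac{851}{1614146}\right)\right) - 3287 = \left(329 + \frac{82235495}{163028746}\right) - 3287 = \frac{53718692929}{163028746} - 3287 = - \frac{482156795173}{163028746}$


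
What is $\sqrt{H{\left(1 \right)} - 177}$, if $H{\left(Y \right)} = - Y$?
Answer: $i \sqrt{178} \approx 13.342 i$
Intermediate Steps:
$\sqrt{H{\left(1 \right)} - 177} = \sqrt{\left(-1\right) 1 - 177} = \sqrt{-1 - 177} = \sqrt{-178} = i \sqrt{178}$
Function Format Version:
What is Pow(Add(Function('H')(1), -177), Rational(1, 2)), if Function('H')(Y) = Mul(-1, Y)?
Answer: Mul(I, Pow(178, Rational(1, 2))) ≈ Mul(13.342, I)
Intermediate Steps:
Pow(Add(Function('H')(1), -177), Rational(1, 2)) = Pow(Add(Mul(-1, 1), -177), Rational(1, 2)) = Pow(Add(-1, -177), Rational(1, 2)) = Pow(-178, Rational(1, 2)) = Mul(I, Pow(178, Rational(1, 2)))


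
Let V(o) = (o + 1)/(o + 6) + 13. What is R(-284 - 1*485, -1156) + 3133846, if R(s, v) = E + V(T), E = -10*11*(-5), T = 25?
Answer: 97166705/31 ≈ 3.1344e+6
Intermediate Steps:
E = 550 (E = -110*(-5) = 550)
V(o) = 13 + (1 + o)/(6 + o) (V(o) = (1 + o)/(6 + o) + 13 = 13 + (1 + o)/(6 + o))
R(s, v) = 17479/31 (R(s, v) = 550 + (79 + 14*25)/(6 + 25) = 550 + (79 + 350)/31 = 550 + (1/31)*429 = 550 + 429/31 = 17479/31)
R(-284 - 1*485, -1156) + 3133846 = 17479/31 + 3133846 = 97166705/31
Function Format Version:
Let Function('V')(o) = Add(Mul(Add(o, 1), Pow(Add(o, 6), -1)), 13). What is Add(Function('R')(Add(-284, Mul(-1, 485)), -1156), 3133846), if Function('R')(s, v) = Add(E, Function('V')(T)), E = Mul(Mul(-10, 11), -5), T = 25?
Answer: Rational(97166705, 31) ≈ 3.1344e+6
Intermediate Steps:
E = 550 (E = Mul(-110, -5) = 550)
Function('V')(o) = Add(13, Mul(Pow(Add(6, o), -1), Add(1, o))) (Function('V')(o) = Add(Mul(Add(1, o), Pow(Add(6, o), -1)), 13) = Add(Mul(Pow(Add(6, o), -1), Add(1, o)), 13) = Add(13, Mul(Pow(Add(6, o), -1), Add(1, o))))
Function('R')(s, v) = Rational(17479, 31) (Function('R')(s, v) = Add(550, Mul(Pow(Add(6, 25), -1), Add(79, Mul(14, 25)))) = Add(550, Mul(Pow(31, -1), Add(79, 350))) = Add(550, Mul(Rational(1, 31), 429)) = Add(550, Rational(429, 31)) = Rational(17479, 31))
Add(Function('R')(Add(-284, Mul(-1, 485)), -1156), 3133846) = Add(Rational(17479, 31), 3133846) = Rational(97166705, 31)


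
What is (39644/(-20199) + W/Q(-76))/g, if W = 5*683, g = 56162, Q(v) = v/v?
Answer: 68939941/1134416238 ≈ 0.060771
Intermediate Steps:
Q(v) = 1
W = 3415
(39644/(-20199) + W/Q(-76))/g = (39644/(-20199) + 3415/1)/56162 = (39644*(-1/20199) + 3415*1)*(1/56162) = (-39644/20199 + 3415)*(1/56162) = (68939941/20199)*(1/56162) = 68939941/1134416238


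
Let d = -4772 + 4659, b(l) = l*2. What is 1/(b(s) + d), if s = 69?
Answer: 1/25 ≈ 0.040000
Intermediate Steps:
b(l) = 2*l
d = -113
1/(b(s) + d) = 1/(2*69 - 113) = 1/(138 - 113) = 1/25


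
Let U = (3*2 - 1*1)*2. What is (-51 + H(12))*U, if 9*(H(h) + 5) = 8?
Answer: -4960/9 ≈ -551.11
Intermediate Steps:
H(h) = -37/9 (H(h) = -5 + (⅑)*8 = -5 + 8/9 = -37/9)
U = 10 (U = (6 - 1)*2 = 5*2 = 10)
(-51 + H(12))*U = (-51 - 37/9)*10 = -496/9*10 = -4960/9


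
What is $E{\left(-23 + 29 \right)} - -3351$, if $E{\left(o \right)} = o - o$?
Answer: $3351$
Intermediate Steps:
$E{\left(o \right)} = 0$
$E{\left(-23 + 29 \right)} - -3351 = 0 - -3351 = 0 + 3351 = 3351$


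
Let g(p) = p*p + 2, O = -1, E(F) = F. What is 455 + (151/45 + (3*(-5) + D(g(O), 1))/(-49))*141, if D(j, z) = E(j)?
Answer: 707558/735 ≈ 962.66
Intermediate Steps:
g(p) = 2 + p² (g(p) = p² + 2 = 2 + p²)
D(j, z) = j
455 + (151/45 + (3*(-5) + D(g(O), 1))/(-49))*141 = 455 + (151/45 + (3*(-5) + (2 + (-1)²))/(-49))*141 = 455 + (151*(1/45) + (-15 + (2 + 1))*(-1/49))*141 = 455 + (151/45 + (-15 + 3)*(-1/49))*141 = 455 + (151/45 - 12*(-1/49))*141 = 455 + (151/45 + 12/49)*141 = 455 + (7939/2205)*141 = 455 + 373133/735 = 707558/735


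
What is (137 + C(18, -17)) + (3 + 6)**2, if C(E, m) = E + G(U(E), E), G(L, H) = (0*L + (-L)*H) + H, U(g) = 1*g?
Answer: -70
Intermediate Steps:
U(g) = g
G(L, H) = H - H*L (G(L, H) = (0 - H*L) + H = -H*L + H = H - H*L)
C(E, m) = E + E*(1 - E)
(137 + C(18, -17)) + (3 + 6)**2 = (137 + 18*(2 - 1*18)) + (3 + 6)**2 = (137 + 18*(2 - 18)) + 9**2 = (137 + 18*(-16)) + 81 = (137 - 288) + 81 = -151 + 81 = -70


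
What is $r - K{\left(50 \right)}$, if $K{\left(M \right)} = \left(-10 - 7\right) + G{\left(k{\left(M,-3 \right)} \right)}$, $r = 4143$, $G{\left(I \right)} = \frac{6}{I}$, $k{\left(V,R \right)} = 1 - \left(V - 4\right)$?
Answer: $\frac{62402}{15} \approx 4160.1$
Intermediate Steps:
$k{\left(V,R \right)} = 5 - V$ ($k{\left(V,R \right)} = 1 - \left(-4 + V\right) = 5 - V$)
$K{\left(M \right)} = -17 + \frac{6}{5 - M}$ ($K{\left(M \right)} = \left(-10 - 7\right) + \frac{6}{5 - M} = -17 + \frac{6}{5 - M}$)
$r - K{\left(50 \right)} = 4143 - \frac{79 - 850}{-5 + 50} = 4143 - \frac{79 - 850}{45} = 4143 - \frac{1}{45} \left(-771\right) = 4143 - - \frac{257}{15} = 4143 + \frac{257}{15} = \frac{62402}{15}$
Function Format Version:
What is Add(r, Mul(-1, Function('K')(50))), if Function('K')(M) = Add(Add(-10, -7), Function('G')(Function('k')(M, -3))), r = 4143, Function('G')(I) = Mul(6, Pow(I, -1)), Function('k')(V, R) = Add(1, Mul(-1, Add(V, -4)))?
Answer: Rational(62402, 15) ≈ 4160.1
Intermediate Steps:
Function('k')(V, R) = Add(5, Mul(-1, V)) (Function('k')(V, R) = Add(1, Mul(-1, Add(-4, V))) = Add(1, Add(4, Mul(-1, V))) = Add(5, Mul(-1, V)))
Function('K')(M) = Add(-17, Mul(6, Pow(Add(5, Mul(-1, M)), -1))) (Function('K')(M) = Add(Add(-10, -7), Mul(6, Pow(Add(5, Mul(-1, M)), -1))) = Add(-17, Mul(6, Pow(Add(5, Mul(-1, M)), -1))))
Add(r, Mul(-1, Function('K')(50))) = Add(4143, Mul(-1, Mul(Pow(Add(-5, 50), -1), Add(79, Mul(-17, 50))))) = Add(4143, Mul(-1, Mul(Pow(45, -1), Add(79, -850)))) = Add(4143, Mul(-1, Mul(Rational(1, 45), -771))) = Add(4143, Mul(-1, Rational(-257, 15))) = Add(4143, Rational(257, 15)) = Rational(62402, 15)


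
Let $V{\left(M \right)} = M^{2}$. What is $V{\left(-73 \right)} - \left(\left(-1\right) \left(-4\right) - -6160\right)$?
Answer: $-835$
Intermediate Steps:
$V{\left(-73 \right)} - \left(\left(-1\right) \left(-4\right) - -6160\right) = \left(-73\right)^{2} - \left(\left(-1\right) \left(-4\right) - -6160\right) = 5329 - \left(4 + 6160\right) = 5329 - 6164 = -835$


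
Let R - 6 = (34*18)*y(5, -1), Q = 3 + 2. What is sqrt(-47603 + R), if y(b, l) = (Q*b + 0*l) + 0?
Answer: I*sqrt(32297) ≈ 179.71*I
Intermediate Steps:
Q = 5
y(b, l) = 5*b (y(b, l) = (5*b + 0*l) + 0 = (5*b + 0) + 0 = 5*b + 0 = 5*b)
R = 15306 (R = 6 + (34*18)*(5*5) = 6 + 612*25 = 6 + 15300 = 15306)
sqrt(-47603 + R) = sqrt(-47603 + 15306) = sqrt(-32297) = I*sqrt(32297)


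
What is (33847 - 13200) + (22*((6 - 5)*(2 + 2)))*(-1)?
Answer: 20559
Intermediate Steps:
(33847 - 13200) + (22*((6 - 5)*(2 + 2)))*(-1) = 20647 + (22*(1*4))*(-1) = 20647 + (22*4)*(-1) = 20647 + 88*(-1) = 20647 - 88 = 20559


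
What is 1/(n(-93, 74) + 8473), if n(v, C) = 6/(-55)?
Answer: 55/466009 ≈ 0.00011802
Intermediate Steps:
n(v, C) = -6/55 (n(v, C) = 6*(-1/55) = -6/55)
1/(n(-93, 74) + 8473) = 1/(-6/55 + 8473) = 1/(466009/55) = 55/466009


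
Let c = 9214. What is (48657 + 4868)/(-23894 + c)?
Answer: -10705/2936 ≈ -3.6461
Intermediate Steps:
(48657 + 4868)/(-23894 + c) = (48657 + 4868)/(-23894 + 9214) = 53525/(-14680) = 53525*(-1/14680) = -10705/2936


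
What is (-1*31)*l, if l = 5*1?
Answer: -155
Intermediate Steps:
l = 5
(-1*31)*l = -1*31*5 = -31*5 = -155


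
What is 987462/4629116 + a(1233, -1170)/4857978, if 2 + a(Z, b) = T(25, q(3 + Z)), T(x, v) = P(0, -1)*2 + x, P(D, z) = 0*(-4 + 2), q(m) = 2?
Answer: 599646892688/2811017960931 ≈ 0.21332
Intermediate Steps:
P(D, z) = 0 (P(D, z) = 0*(-2) = 0)
T(x, v) = x (T(x, v) = 0*2 + x = 0 + x = x)
a(Z, b) = 23 (a(Z, b) = -2 + 25 = 23)
987462/4629116 + a(1233, -1170)/4857978 = 987462/4629116 + 23/4857978 = 987462*(1/4629116) + 23*(1/4857978) = 493731/2314558 + 23/4857978 = 599646892688/2811017960931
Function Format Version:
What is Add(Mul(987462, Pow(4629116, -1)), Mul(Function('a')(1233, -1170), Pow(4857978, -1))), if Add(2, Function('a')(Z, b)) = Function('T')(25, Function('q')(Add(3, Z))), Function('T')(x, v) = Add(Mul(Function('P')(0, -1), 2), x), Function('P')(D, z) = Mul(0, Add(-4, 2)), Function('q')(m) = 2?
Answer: Rational(599646892688, 2811017960931) ≈ 0.21332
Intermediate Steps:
Function('P')(D, z) = 0 (Function('P')(D, z) = Mul(0, -2) = 0)
Function('T')(x, v) = x (Function('T')(x, v) = Add(Mul(0, 2), x) = Add(0, x) = x)
Function('a')(Z, b) = 23 (Function('a')(Z, b) = Add(-2, 25) = 23)
Add(Mul(987462, Pow(4629116, -1)), Mul(Function('a')(1233, -1170), Pow(4857978, -1))) = Add(Mul(987462, Pow(4629116, -1)), Mul(23, Pow(4857978, -1))) = Add(Mul(987462, Rational(1, 4629116)), Mul(23, Rational(1, 4857978))) = Add(Rational(493731, 2314558), Rational(23, 4857978)) = Rational(599646892688, 2811017960931)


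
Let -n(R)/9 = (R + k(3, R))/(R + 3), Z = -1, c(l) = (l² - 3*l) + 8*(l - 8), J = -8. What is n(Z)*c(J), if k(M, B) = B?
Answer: -360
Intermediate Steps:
c(l) = -64 + l² + 5*l (c(l) = (l² - 3*l) + 8*(-8 + l) = (l² - 3*l) + (-64 + 8*l) = -64 + l² + 5*l)
n(R) = -18*R/(3 + R) (n(R) = -9*(R + R)/(R + 3) = -9*2*R/(3 + R) = -18*R/(3 + R))
n(Z)*c(J) = (-18*(-1)/(3 - 1))*(-64 + (-8)² + 5*(-8)) = (-18*(-1)/2)*(-64 + 64 - 40) = -18*(-1)*½*(-40) = 9*(-40) = -360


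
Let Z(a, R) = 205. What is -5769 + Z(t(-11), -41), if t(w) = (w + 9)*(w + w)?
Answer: -5564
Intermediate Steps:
t(w) = 2*w*(9 + w) (t(w) = (9 + w)*(2*w) = 2*w*(9 + w))
-5769 + Z(t(-11), -41) = -5769 + 205 = -5564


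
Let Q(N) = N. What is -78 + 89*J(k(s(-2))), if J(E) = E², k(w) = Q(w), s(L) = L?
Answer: 278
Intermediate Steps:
k(w) = w
-78 + 89*J(k(s(-2))) = -78 + 89*(-2)² = -78 + 89*4 = -78 + 356 = 278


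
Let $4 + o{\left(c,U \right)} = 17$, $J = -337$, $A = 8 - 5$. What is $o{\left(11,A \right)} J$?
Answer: $-4381$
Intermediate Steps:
$A = 3$ ($A = 8 - 5 = 3$)
$o{\left(c,U \right)} = 13$ ($o{\left(c,U \right)} = -4 + 17 = 13$)
$o{\left(11,A \right)} J = 13 \left(-337\right) = -4381$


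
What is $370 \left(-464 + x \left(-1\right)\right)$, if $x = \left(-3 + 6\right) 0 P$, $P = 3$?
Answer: $-171680$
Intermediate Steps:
$x = 0$ ($x = \left(-3 + 6\right) 0 \cdot 3 = 3 \cdot 0 \cdot 3 = 0 \cdot 3 = 0$)
$370 \left(-464 + x \left(-1\right)\right) = 370 \left(-464 + 0 \left(-1\right)\right) = 370 \left(-464 + 0\right) = 370 \left(-464\right) = -171680$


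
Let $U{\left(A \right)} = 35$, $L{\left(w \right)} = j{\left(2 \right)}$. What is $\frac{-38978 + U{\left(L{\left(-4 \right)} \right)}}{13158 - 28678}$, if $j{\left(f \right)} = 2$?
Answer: $\frac{38943}{15520} \approx 2.5092$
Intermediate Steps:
$L{\left(w \right)} = 2$
$\frac{-38978 + U{\left(L{\left(-4 \right)} \right)}}{13158 - 28678} = \frac{-38978 + 35}{13158 - 28678} = - \frac{38943}{-15520} = \left(-38943\right) \left(- \frac{1}{15520}\right) = \frac{38943}{15520}$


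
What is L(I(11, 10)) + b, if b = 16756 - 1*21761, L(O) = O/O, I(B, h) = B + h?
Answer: -5004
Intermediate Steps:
L(O) = 1
b = -5005 (b = 16756 - 21761 = -5005)
L(I(11, 10)) + b = 1 - 5005 = -5004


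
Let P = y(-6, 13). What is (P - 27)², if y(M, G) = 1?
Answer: 676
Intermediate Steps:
P = 1
(P - 27)² = (1 - 27)² = (-26)² = 676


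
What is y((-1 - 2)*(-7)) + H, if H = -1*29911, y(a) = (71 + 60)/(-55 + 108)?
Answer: -1585152/53 ≈ -29909.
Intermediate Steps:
y(a) = 131/53
H = -29911
y((-1 - 2)*(-7)) + H = 131/53 - 29911 = -1585152/53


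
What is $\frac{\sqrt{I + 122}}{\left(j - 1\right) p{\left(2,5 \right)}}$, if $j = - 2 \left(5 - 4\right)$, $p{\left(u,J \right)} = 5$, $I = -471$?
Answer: $- \frac{i \sqrt{349}}{15} \approx - 1.2454 i$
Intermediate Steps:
$j = -2$ ($j = \left(-2\right) 1 = -2$)
$\frac{\sqrt{I + 122}}{\left(j - 1\right) p{\left(2,5 \right)}} = \frac{\sqrt{-471 + 122}}{\left(-2 - 1\right) 5} = \frac{\sqrt{-349}}{\left(-3\right) 5} = \frac{i \sqrt{349}}{-15} = i \sqrt{349} \left(- \frac{1}{15}\right) = - \frac{i \sqrt{349}}{15}$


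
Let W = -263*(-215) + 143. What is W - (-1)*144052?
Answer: 200740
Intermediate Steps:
W = 56688 (W = 56545 + 143 = 56688)
W - (-1)*144052 = 56688 - (-1)*144052 = 56688 - 1*(-144052) = 56688 + 144052 = 200740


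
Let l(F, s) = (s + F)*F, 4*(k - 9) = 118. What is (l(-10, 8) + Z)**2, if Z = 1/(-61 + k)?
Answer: 806404/2025 ≈ 398.22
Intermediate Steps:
k = 77/2 (k = 9 + (1/4)*118 = 9 + 59/2 = 77/2 ≈ 38.500)
l(F, s) = F*(F + s) (l(F, s) = (F + s)*F = F*(F + s))
Z = -2/45 (Z = 1/(-61 + 77/2) = 1/(-45/2) = -2/45 ≈ -0.044444)
(l(-10, 8) + Z)**2 = (-10*(-10 + 8) - 2/45)**2 = (-10*(-2) - 2/45)**2 = (20 - 2/45)**2 = (898/45)**2 = 806404/2025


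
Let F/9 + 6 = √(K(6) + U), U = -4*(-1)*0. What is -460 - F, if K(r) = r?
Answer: -406 - 9*√6 ≈ -428.05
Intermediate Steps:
U = 0 (U = 4*0 = 0)
F = -54 + 9*√6 (F = -54 + 9*√(6 + 0) = -54 + 9*√6 ≈ -31.955)
-460 - F = -460 - (-54 + 9*√6) = -460 + (54 - 9*√6) = -406 - 9*√6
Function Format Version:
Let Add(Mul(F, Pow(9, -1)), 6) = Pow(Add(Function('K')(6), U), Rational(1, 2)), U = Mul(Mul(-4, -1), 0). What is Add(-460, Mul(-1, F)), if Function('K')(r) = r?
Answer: Add(-406, Mul(-9, Pow(6, Rational(1, 2)))) ≈ -428.05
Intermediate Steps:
U = 0 (U = Mul(4, 0) = 0)
F = Add(-54, Mul(9, Pow(6, Rational(1, 2)))) (F = Add(-54, Mul(9, Pow(Add(6, 0), Rational(1, 2)))) = Add(-54, Mul(9, Pow(6, Rational(1, 2)))) ≈ -31.955)
Add(-460, Mul(-1, F)) = Add(-460, Mul(-1, Add(-54, Mul(9, Pow(6, Rational(1, 2)))))) = Add(-460, Add(54, Mul(-9, Pow(6, Rational(1, 2))))) = Add(-406, Mul(-9, Pow(6, Rational(1, 2))))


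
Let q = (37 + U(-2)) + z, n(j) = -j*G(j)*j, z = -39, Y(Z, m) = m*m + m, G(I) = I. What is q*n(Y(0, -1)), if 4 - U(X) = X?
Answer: 0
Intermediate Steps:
Y(Z, m) = m + m² (Y(Z, m) = m² + m = m + m²)
U(X) = 4 - X
n(j) = -j³ (n(j) = -j*j*j = -j²*j = -j³)
q = 4 (q = (37 + (4 - 1*(-2))) - 39 = (37 + (4 + 2)) - 39 = (37 + 6) - 39 = 43 - 39 = 4)
q*n(Y(0, -1)) = 4*(-(-(1 - 1))³) = 4*(-(-1*0)³) = 4*(-1*0³) = 4*(-1*0) = 4*0 = 0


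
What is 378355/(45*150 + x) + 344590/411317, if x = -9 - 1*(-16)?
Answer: 157952238165/2779268969 ≈ 56.832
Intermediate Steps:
x = 7 (x = -9 + 16 = 7)
378355/(45*150 + x) + 344590/411317 = 378355/(45*150 + 7) + 344590/411317 = 378355/(6750 + 7) + 344590*(1/411317) = 378355/6757 + 344590/411317 = 157952238165/2779268969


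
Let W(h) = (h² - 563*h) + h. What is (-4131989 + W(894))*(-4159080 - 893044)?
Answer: 19375809974444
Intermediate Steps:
W(h) = h² - 562*h
(-4131989 + W(894))*(-4159080 - 893044) = (-4131989 + 894*(-562 + 894))*(-4159080 - 893044) = (-4131989 + 894*332)*(-5052124) = (-4131989 + 296808)*(-5052124) = -3835181*(-5052124) = 19375809974444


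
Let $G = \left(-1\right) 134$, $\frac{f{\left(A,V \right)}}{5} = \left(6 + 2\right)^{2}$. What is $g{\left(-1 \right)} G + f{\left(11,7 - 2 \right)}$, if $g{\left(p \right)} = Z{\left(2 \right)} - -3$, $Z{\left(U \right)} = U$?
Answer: $-350$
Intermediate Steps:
$f{\left(A,V \right)} = 320$ ($f{\left(A,V \right)} = 5 \left(6 + 2\right)^{2} = 5 \cdot 8^{2} = 5 \cdot 64 = 320$)
$g{\left(p \right)} = 5$ ($g{\left(p \right)} = 2 - -3 = 2 + 3 = 5$)
$G = -134$
$g{\left(-1 \right)} G + f{\left(11,7 - 2 \right)} = 5 \left(-134\right) + 320 = -670 + 320 = -350$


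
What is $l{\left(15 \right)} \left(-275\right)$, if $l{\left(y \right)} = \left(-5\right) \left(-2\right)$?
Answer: $-2750$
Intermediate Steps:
$l{\left(y \right)} = 10$
$l{\left(15 \right)} \left(-275\right) = 10 \left(-275\right) = -2750$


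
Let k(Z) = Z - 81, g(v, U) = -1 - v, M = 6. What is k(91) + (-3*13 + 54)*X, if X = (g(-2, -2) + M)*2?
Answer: 220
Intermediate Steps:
k(Z) = -81 + Z
X = 14 (X = ((-1 - 1*(-2)) + 6)*2 = ((-1 + 2) + 6)*2 = (1 + 6)*2 = 7*2 = 14)
k(91) + (-3*13 + 54)*X = (-81 + 91) + (-3*13 + 54)*14 = 10 + (-39 + 54)*14 = 10 + 15*14 = 10 + 210 = 220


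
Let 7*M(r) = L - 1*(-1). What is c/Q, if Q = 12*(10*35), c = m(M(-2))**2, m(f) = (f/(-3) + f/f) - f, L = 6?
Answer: 1/37800 ≈ 2.6455e-5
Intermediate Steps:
M(r) = 1 (M(r) = (6 - 1*(-1))/7 = (6 + 1)/7 = (1/7)*7 = 1)
m(f) = 1 - 4*f/3 (m(f) = (f*(-1/3) + 1) - f = (-f/3 + 1) - f = (1 - f/3) - f = 1 - 4*f/3)
c = 1/9 (c = (1 - 4/3*1)**2 = (1 - 4/3)**2 = (-1/3)**2 = 1/9 ≈ 0.11111)
Q = 4200 (Q = 12*350 = 4200)
c/Q = (1/9)/4200 = (1/9)*(1/4200) = 1/37800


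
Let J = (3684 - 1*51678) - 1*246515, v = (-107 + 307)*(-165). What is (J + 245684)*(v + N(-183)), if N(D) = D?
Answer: 1620159975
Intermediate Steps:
v = -33000 (v = 200*(-165) = -33000)
J = -294509 (J = (3684 - 51678) - 246515 = -47994 - 246515 = -294509)
(J + 245684)*(v + N(-183)) = (-294509 + 245684)*(-33000 - 183) = -48825*(-33183) = 1620159975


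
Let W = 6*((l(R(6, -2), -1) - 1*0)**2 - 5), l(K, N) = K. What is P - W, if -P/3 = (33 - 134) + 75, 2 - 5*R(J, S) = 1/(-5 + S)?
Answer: 5238/49 ≈ 106.90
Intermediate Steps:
R(J, S) = 2/5 - 1/(5*(-5 + S))
P = 78 (P = -3*((33 - 134) + 75) = -3*(-101 + 75) = -3*(-26) = 78)
W = -1416/49 (W = 6*(((-11 + 2*(-2))/(5*(-5 - 2)) - 1*0)**2 - 5) = 6*(((1/5)*(-11 - 4)/(-7) + 0)**2 - 5) = 6*(((1/5)*(-1/7)*(-15) + 0)**2 - 5) = 6*((3/7 + 0)**2 - 5) = 6*((3/7)**2 - 5) = 6*(9/49 - 5) = 6*(-236/49) = -1416/49 ≈ -28.898)
P - W = 78 - 1*(-1416/49) = 78 + 1416/49 = 5238/49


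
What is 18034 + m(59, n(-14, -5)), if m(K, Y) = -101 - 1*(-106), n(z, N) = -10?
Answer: 18039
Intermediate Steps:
m(K, Y) = 5 (m(K, Y) = -101 + 106 = 5)
18034 + m(59, n(-14, -5)) = 18034 + 5 = 18039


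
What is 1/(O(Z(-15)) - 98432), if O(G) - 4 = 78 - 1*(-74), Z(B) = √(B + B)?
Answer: -1/98276 ≈ -1.0175e-5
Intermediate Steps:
Z(B) = √2*√B (Z(B) = √(2*B) = √2*√B)
O(G) = 156 (O(G) = 4 + (78 - 1*(-74)) = 4 + (78 + 74) = 4 + 152 = 156)
1/(O(Z(-15)) - 98432) = 1/(156 - 98432) = 1/(-98276) = -1/98276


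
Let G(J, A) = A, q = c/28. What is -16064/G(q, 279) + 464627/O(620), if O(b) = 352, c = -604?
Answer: 123976405/98208 ≈ 1262.4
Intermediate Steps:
q = -151/7 (q = -604/28 = -604*1/28 = -151/7 ≈ -21.571)
-16064/G(q, 279) + 464627/O(620) = -16064/279 + 464627/352 = 123976405/98208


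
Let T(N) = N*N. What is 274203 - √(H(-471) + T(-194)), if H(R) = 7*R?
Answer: 274203 - √34339 ≈ 2.7402e+5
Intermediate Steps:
T(N) = N²
274203 - √(H(-471) + T(-194)) = 274203 - √(7*(-471) + (-194)²) = 274203 - √(-3297 + 37636) = 274203 - √34339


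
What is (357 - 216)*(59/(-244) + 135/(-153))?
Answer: -657483/4148 ≈ -158.51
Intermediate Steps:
(357 - 216)*(59/(-244) + 135/(-153)) = 141*(59*(-1/244) + 135*(-1/153)) = 141*(-59/244 - 15/17) = 141*(-4663/4148) = -657483/4148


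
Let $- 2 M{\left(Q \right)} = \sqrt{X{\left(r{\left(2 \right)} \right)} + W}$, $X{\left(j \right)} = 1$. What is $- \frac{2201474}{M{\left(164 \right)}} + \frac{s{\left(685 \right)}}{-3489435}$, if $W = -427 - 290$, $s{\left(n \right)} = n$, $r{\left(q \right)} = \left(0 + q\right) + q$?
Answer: $- \frac{137}{697887} - \frac{2201474 i \sqrt{179}}{179} \approx -0.00019631 - 1.6455 \cdot 10^{5} i$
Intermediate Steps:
$r{\left(q \right)} = 2 q$ ($r{\left(q \right)} = q + q = 2 q$)
$W = -717$
$M{\left(Q \right)} = - i \sqrt{179}$ ($M{\left(Q \right)} = - \frac{\sqrt{1 - 717}}{2} = - \frac{\sqrt{-716}}{2} = - \frac{2 i \sqrt{179}}{2} = - i \sqrt{179}$)
$- \frac{2201474}{M{\left(164 \right)}} + \frac{s{\left(685 \right)}}{-3489435} = - \frac{2201474}{\left(-1\right) i \sqrt{179}} + \frac{685}{-3489435} = - 2201474 \frac{i \sqrt{179}}{179} + 685 \left(- \frac{1}{3489435}\right) = - \frac{2201474 i \sqrt{179}}{179} - \frac{137}{697887} = - \frac{137}{697887} - \frac{2201474 i \sqrt{179}}{179}$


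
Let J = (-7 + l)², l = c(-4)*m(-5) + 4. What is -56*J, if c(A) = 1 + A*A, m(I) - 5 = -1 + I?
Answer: -22400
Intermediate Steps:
m(I) = 4 + I (m(I) = 5 + (-1 + I) = 4 + I)
c(A) = 1 + A²
l = -13 (l = (1 + (-4)²)*(4 - 5) + 4 = (1 + 16)*(-1) + 4 = 17*(-1) + 4 = -17 + 4 = -13)
J = 400 (J = (-7 - 13)² = (-20)² = 400)
-56*J = -56*400 = -22400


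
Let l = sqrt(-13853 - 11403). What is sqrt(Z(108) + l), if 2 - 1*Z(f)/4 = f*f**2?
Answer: sqrt(-5038840 + 2*I*sqrt(6314)) ≈ 0.04 + 2244.7*I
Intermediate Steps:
Z(f) = 8 - 4*f**3 (Z(f) = 8 - 4*f*f**2 = 8 - 4*f**3)
l = 2*I*sqrt(6314) (l = sqrt(-25256) = 2*I*sqrt(6314) ≈ 158.92*I)
sqrt(Z(108) + l) = sqrt((8 - 4*108**3) + 2*I*sqrt(6314)) = sqrt((8 - 4*1259712) + 2*I*sqrt(6314)) = sqrt((8 - 5038848) + 2*I*sqrt(6314)) = sqrt(-5038840 + 2*I*sqrt(6314))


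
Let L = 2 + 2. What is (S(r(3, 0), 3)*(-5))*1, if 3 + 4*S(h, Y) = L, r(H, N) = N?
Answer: -5/4 ≈ -1.2500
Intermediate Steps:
L = 4
S(h, Y) = 1/4 (S(h, Y) = -3/4 + (1/4)*4 = -3/4 + 1 = 1/4)
(S(r(3, 0), 3)*(-5))*1 = ((1/4)*(-5))*1 = -5/4*1 = -5/4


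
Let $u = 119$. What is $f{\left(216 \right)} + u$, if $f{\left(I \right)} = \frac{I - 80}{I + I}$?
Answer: $\frac{6443}{54} \approx 119.31$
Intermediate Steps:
$f{\left(I \right)} = \frac{-80 + I}{2 I}$
$f{\left(216 \right)} + u = \frac{-80 + 216}{2 \cdot 216} + 119 = \frac{1}{2} \cdot \frac{1}{216} \cdot 136 + 119 = \frac{17}{54} + 119 = \frac{6443}{54}$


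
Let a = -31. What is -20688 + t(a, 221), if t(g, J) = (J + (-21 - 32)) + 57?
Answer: -20463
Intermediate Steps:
t(g, J) = 4 + J (t(g, J) = (J - 53) + 57 = (-53 + J) + 57 = 4 + J)
-20688 + t(a, 221) = -20688 + (4 + 221) = -20688 + 225 = -20463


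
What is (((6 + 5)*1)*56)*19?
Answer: 11704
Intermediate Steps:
(((6 + 5)*1)*56)*19 = ((11*1)*56)*19 = (11*56)*19 = 616*19 = 11704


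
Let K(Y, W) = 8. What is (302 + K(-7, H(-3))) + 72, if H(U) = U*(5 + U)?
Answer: 382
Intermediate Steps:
(302 + K(-7, H(-3))) + 72 = (302 + 8) + 72 = 310 + 72 = 382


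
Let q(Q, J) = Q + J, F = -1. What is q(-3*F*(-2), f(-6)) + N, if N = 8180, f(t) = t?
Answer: 8168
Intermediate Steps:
q(Q, J) = J + Q
q(-3*F*(-2), f(-6)) + N = (-6 - 3*(-1)*(-2)) + 8180 = (-6 + 3*(-2)) + 8180 = (-6 - 6) + 8180 = -12 + 8180 = 8168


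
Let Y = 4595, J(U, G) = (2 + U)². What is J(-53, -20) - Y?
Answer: -1994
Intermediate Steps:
J(-53, -20) - Y = (2 - 53)² - 1*4595 = (-51)² - 4595 = 2601 - 4595 = -1994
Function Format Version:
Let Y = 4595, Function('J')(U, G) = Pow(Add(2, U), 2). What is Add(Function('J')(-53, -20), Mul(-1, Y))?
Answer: -1994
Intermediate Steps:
Add(Function('J')(-53, -20), Mul(-1, Y)) = Add(Pow(Add(2, -53), 2), Mul(-1, 4595)) = Add(Pow(-51, 2), -4595) = Add(2601, -4595) = -1994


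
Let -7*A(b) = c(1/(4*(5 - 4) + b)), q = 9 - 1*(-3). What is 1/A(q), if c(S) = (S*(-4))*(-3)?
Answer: -28/3 ≈ -9.3333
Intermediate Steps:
q = 12 (q = 9 + 3 = 12)
c(S) = 12*S (c(S) = -4*S*(-3) = 12*S)
A(b) = -12/(7*(4 + b)) (A(b) = -12/(7*(4*(5 - 4) + b)) = -12/(7*(4*1 + b)) = -12/(7*(4 + b)))
1/A(q) = 1/(-12/(28 + 7*12)) = 1/(-12/(28 + 84)) = 1/(-12/112) = 1/(-12*1/112) = 1/(-3/28) = -28/3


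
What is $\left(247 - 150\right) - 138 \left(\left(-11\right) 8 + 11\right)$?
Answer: $10723$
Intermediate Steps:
$\left(247 - 150\right) - 138 \left(\left(-11\right) 8 + 11\right) = 97 - 138 \left(-88 + 11\right) = 97 - -10626 = 97 + 10626 = 10723$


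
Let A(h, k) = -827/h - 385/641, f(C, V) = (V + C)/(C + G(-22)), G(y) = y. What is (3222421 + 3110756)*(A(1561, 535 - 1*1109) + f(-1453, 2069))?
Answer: -14469605288400132/1475886475 ≈ -9.8040e+6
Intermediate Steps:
f(C, V) = (C + V)/(-22 + C) (f(C, V) = (V + C)/(C - 22) = (C + V)/(-22 + C))
A(h, k) = -385/641 - 827/h (A(h, k) = -827/h - 385*1/641 = -827/h - 385/641 = -385/641 - 827/h)
(3222421 + 3110756)*(A(1561, 535 - 1*1109) + f(-1453, 2069)) = (3222421 + 3110756)*((-385/641 - 827/1561) + (-1453 + 2069)/(-22 - 1453)) = 6333177*((-385/641 - 827*1/1561) + 616/(-1475)) = 6333177*((-385/641 - 827/1561) - 1/1475*616) = 6333177*(-1131092/1000601 - 616/1475) = 6333177*(-2284730916/1475886475) = -14469605288400132/1475886475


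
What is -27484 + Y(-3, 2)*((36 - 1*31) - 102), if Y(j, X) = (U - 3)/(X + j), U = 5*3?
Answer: -26320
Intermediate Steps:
U = 15
Y(j, X) = 12/(X + j) (Y(j, X) = (15 - 3)/(X + j) = 12/(X + j))
-27484 + Y(-3, 2)*((36 - 1*31) - 102) = -27484 + (12/(2 - 3))*((36 - 1*31) - 102) = -27484 + (12/(-1))*((36 - 31) - 102) = -27484 + (12*(-1))*(5 - 102) = -27484 - 12*(-97) = -27484 + 1164 = -26320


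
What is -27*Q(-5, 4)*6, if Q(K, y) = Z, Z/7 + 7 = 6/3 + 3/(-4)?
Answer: 13041/2 ≈ 6520.5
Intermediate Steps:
Z = -161/4 (Z = -49 + 7*(6/3 + 3/(-4)) = -49 + 7*(6*(⅓) + 3*(-¼)) = -49 + 7*(2 - ¾) = -49 + 7*(5/4) = -49 + 35/4 = -161/4 ≈ -40.250)
Q(K, y) = -161/4
-27*Q(-5, 4)*6 = -27*(-161/4)*6 = (4347/4)*6 = 13041/2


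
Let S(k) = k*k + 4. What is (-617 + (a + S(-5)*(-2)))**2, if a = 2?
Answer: 452929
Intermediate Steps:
S(k) = 4 + k**2 (S(k) = k**2 + 4 = 4 + k**2)
(-617 + (a + S(-5)*(-2)))**2 = (-617 + (2 + (4 + (-5)**2)*(-2)))**2 = (-617 + (2 + (4 + 25)*(-2)))**2 = (-617 + (2 + 29*(-2)))**2 = (-617 + (2 - 58))**2 = (-617 - 56)**2 = (-673)**2 = 452929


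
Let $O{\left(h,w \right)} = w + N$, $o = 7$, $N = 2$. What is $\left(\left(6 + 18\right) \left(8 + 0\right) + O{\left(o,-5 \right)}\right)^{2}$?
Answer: $35721$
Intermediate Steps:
$O{\left(h,w \right)} = 2 + w$ ($O{\left(h,w \right)} = w + 2 = 2 + w$)
$\left(\left(6 + 18\right) \left(8 + 0\right) + O{\left(o,-5 \right)}\right)^{2} = \left(\left(6 + 18\right) \left(8 + 0\right) + \left(2 - 5\right)\right)^{2} = \left(24 \cdot 8 - 3\right)^{2} = \left(192 - 3\right)^{2} = 189^{2} = 35721$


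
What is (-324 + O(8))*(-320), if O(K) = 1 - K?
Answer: 105920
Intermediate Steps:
(-324 + O(8))*(-320) = (-324 + (1 - 1*8))*(-320) = (-324 + (1 - 8))*(-320) = (-324 - 7)*(-320) = -331*(-320) = 105920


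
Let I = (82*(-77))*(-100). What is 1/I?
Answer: 1/631400 ≈ 1.5838e-6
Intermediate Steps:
I = 631400 (I = -6314*(-100) = 631400)
1/I = 1/631400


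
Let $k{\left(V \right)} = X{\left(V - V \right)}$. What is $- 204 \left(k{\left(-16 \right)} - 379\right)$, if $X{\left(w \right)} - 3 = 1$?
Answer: $76500$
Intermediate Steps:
$X{\left(w \right)} = 4$ ($X{\left(w \right)} = 3 + 1 = 4$)
$k{\left(V \right)} = 4$
$- 204 \left(k{\left(-16 \right)} - 379\right) = - 204 \left(4 - 379\right) = \left(-204\right) \left(-375\right) = 76500$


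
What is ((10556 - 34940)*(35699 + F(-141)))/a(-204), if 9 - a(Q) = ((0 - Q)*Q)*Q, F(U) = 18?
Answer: 290307776/2829885 ≈ 102.59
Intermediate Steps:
a(Q) = 9 + Q**3 (a(Q) = 9 - (0 - Q)*Q*Q = 9 - (-Q)*Q*Q = 9 - (-Q**2)*Q = 9 - (-1)*Q**3 = 9 + Q**3)
((10556 - 34940)*(35699 + F(-141)))/a(-204) = ((10556 - 34940)*(35699 + 18))/(9 + (-204)**3) = (-24384*35717)/(9 - 8489664) = -870923328/(-8489655) = -870923328*(-1/8489655) = 290307776/2829885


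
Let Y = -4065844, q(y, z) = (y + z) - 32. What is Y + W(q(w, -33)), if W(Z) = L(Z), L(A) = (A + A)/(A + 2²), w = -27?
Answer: -44724261/11 ≈ -4.0658e+6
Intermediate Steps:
q(y, z) = -32 + y + z
L(A) = 2*A/(4 + A) (L(A) = (2*A)/(A + 4) = (2*A)/(4 + A) = 2*A/(4 + A))
W(Z) = 2*Z/(4 + Z)
Y + W(q(w, -33)) = -4065844 + 2*(-32 - 27 - 33)/(4 + (-32 - 27 - 33)) = -4065844 + 2*(-92)/(4 - 92) = -4065844 + 2*(-92)/(-88) = -4065844 + 2*(-92)*(-1/88) = -4065844 + 23/11 = -44724261/11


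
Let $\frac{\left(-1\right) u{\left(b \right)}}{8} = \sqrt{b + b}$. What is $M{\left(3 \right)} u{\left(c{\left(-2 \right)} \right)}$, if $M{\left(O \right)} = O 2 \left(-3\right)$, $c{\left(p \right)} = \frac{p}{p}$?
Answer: $144 \sqrt{2} \approx 203.65$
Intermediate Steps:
$c{\left(p \right)} = 1$
$M{\left(O \right)} = - 6 O$ ($M{\left(O \right)} = 2 O \left(-3\right) = - 6 O$)
$u{\left(b \right)} = - 8 \sqrt{2} \sqrt{b}$ ($u{\left(b \right)} = - 8 \sqrt{b + b} = - 8 \sqrt{2 b} = - 8 \sqrt{2} \sqrt{b}$)
$M{\left(3 \right)} u{\left(c{\left(-2 \right)} \right)} = \left(-6\right) 3 \left(- 8 \sqrt{2} \sqrt{1}\right) = - 18 \left(\left(-8\right) \sqrt{2} \cdot 1\right) = - 18 \left(- 8 \sqrt{2}\right) = 144 \sqrt{2}$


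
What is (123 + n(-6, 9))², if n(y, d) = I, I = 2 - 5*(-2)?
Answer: 18225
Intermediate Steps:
I = 12 (I = 2 + 10 = 12)
n(y, d) = 12
(123 + n(-6, 9))² = (123 + 12)² = 135² = 18225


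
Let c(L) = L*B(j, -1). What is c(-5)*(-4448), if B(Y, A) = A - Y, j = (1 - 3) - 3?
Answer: 88960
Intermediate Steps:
j = -5 (j = -2 - 3 = -5)
c(L) = 4*L (c(L) = L*(-1 - 1*(-5)) = L*(-1 + 5) = L*4 = 4*L)
c(-5)*(-4448) = (4*(-5))*(-4448) = -20*(-4448) = 88960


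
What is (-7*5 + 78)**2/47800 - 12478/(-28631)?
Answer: 649387119/1368561800 ≈ 0.47450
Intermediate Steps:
(-7*5 + 78)**2/47800 - 12478/(-28631) = (-35 + 78)**2*(1/47800) - 12478*(-1/28631) = 43**2*(1/47800) + 12478/28631 = 1849*(1/47800) + 12478/28631 = 1849/47800 + 12478/28631 = 649387119/1368561800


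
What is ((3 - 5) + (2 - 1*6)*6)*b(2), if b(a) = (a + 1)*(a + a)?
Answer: -312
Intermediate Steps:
b(a) = 2*a*(1 + a) (b(a) = (1 + a)*(2*a) = 2*a*(1 + a))
((3 - 5) + (2 - 1*6)*6)*b(2) = ((3 - 5) + (2 - 1*6)*6)*(2*2*(1 + 2)) = (-2 + (2 - 6)*6)*(2*2*3) = (-2 - 4*6)*12 = (-2 - 24)*12 = -26*12 = -312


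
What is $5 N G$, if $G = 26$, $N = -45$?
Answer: $-5850$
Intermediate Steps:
$5 N G = 5 \left(-45\right) 26 = \left(-225\right) 26 = -5850$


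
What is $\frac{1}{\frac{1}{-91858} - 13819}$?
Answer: $- \frac{91858}{1269385703} \approx -7.2364 \cdot 10^{-5}$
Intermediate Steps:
$\frac{1}{\frac{1}{-91858} - 13819} = \frac{1}{- \frac{1}{91858} - 13819} = \frac{1}{- \frac{1269385703}{91858}} = - \frac{91858}{1269385703}$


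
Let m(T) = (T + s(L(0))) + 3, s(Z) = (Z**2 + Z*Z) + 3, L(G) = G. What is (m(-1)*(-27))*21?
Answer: -2835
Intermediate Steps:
s(Z) = 3 + 2*Z**2 (s(Z) = (Z**2 + Z**2) + 3 = 2*Z**2 + 3 = 3 + 2*Z**2)
m(T) = 6 + T (m(T) = (T + (3 + 2*0**2)) + 3 = (T + (3 + 2*0)) + 3 = (T + (3 + 0)) + 3 = (T + 3) + 3 = (3 + T) + 3 = 6 + T)
(m(-1)*(-27))*21 = ((6 - 1)*(-27))*21 = (5*(-27))*21 = -135*21 = -2835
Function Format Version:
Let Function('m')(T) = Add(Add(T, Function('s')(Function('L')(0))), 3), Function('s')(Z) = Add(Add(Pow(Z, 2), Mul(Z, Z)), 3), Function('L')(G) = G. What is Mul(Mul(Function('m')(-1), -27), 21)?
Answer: -2835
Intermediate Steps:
Function('s')(Z) = Add(3, Mul(2, Pow(Z, 2))) (Function('s')(Z) = Add(Add(Pow(Z, 2), Pow(Z, 2)), 3) = Add(Mul(2, Pow(Z, 2)), 3) = Add(3, Mul(2, Pow(Z, 2))))
Function('m')(T) = Add(6, T) (Function('m')(T) = Add(Add(T, Add(3, Mul(2, Pow(0, 2)))), 3) = Add(Add(T, Add(3, Mul(2, 0))), 3) = Add(Add(T, Add(3, 0)), 3) = Add(Add(T, 3), 3) = Add(Add(3, T), 3) = Add(6, T))
Mul(Mul(Function('m')(-1), -27), 21) = Mul(Mul(Add(6, -1), -27), 21) = Mul(Mul(5, -27), 21) = Mul(-135, 21) = -2835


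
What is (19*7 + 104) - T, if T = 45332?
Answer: -45095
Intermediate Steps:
(19*7 + 104) - T = (19*7 + 104) - 1*45332 = (133 + 104) - 45332 = 237 - 45332 = -45095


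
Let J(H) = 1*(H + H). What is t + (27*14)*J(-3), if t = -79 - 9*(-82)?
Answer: -1609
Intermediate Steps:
J(H) = 2*H (J(H) = 1*(2*H) = 2*H)
t = 659 (t = -79 + 738 = 659)
t + (27*14)*J(-3) = 659 + (27*14)*(2*(-3)) = 659 + 378*(-6) = 659 - 2268 = -1609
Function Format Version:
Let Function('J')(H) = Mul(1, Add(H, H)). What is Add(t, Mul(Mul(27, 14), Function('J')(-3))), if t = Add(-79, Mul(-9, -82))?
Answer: -1609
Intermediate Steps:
Function('J')(H) = Mul(2, H) (Function('J')(H) = Mul(1, Mul(2, H)) = Mul(2, H))
t = 659 (t = Add(-79, 738) = 659)
Add(t, Mul(Mul(27, 14), Function('J')(-3))) = Add(659, Mul(Mul(27, 14), Mul(2, -3))) = Add(659, Mul(378, -6)) = Add(659, -2268) = -1609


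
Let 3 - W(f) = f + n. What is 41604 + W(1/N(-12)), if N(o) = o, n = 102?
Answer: 498061/12 ≈ 41505.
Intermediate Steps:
W(f) = -99 - f (W(f) = 3 - (f + 102) = 3 - (102 + f) = 3 + (-102 - f) = -99 - f)
41604 + W(1/N(-12)) = 41604 + (-99 - 1/(-12)) = 41604 + (-99 - 1*(-1/12)) = 41604 + (-99 + 1/12) = 41604 - 1187/12 = 498061/12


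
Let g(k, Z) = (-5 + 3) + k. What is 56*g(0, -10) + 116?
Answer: 4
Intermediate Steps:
g(k, Z) = -2 + k
56*g(0, -10) + 116 = 56*(-2 + 0) + 116 = 56*(-2) + 116 = -112 + 116 = 4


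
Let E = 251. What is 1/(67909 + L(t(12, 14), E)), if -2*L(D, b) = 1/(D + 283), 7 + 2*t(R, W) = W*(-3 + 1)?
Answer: 531/36059678 ≈ 1.4726e-5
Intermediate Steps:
t(R, W) = -7/2 - W (t(R, W) = -7/2 + (W*(-3 + 1))/2 = -7/2 + (W*(-2))/2 = -7/2 + (-2*W)/2 = -7/2 - W)
L(D, b) = -1/(2*(283 + D)) (L(D, b) = -1/(2*(D + 283)) = -1/(2*(283 + D)))
1/(67909 + L(t(12, 14), E)) = 1/(67909 - 1/(566 + 2*(-7/2 - 1*14))) = 1/(67909 - 1/(566 + 2*(-7/2 - 14))) = 1/(67909 - 1/(566 + 2*(-35/2))) = 1/(67909 - 1/(566 - 35)) = 1/(67909 - 1/531) = 1/(36059678/531) = 531/36059678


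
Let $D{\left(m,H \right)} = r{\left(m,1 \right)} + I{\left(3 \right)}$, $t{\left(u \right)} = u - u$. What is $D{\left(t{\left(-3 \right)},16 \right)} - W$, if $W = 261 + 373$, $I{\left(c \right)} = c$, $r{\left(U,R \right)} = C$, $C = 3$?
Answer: $-628$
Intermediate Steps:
$r{\left(U,R \right)} = 3$
$t{\left(u \right)} = 0$
$D{\left(m,H \right)} = 6$ ($D{\left(m,H \right)} = 3 + 3 = 6$)
$W = 634$
$D{\left(t{\left(-3 \right)},16 \right)} - W = 6 - 634 = -628$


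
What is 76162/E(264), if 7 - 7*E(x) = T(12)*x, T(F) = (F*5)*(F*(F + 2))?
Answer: -76162/380159 ≈ -0.20034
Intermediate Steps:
T(F) = 5*F²*(2 + F) (T(F) = (5*F)*(F*(2 + F)) = 5*F²*(2 + F))
E(x) = 1 - 1440*x (E(x) = 1 - 5*12²*(2 + 12)*x/7 = 1 - 5*144*14*x/7 = 1 - 1440*x)
76162/E(264) = 76162/(1 - 1440*264) = 76162/(1 - 380160) = 76162/(-380159) = 76162*(-1/380159) = -76162/380159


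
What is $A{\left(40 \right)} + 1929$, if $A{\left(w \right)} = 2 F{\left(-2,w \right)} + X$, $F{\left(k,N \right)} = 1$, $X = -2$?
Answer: $1929$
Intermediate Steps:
$A{\left(w \right)} = 0$ ($A{\left(w \right)} = 2 \cdot 1 - 2 = 2 - 2 = 0$)
$A{\left(40 \right)} + 1929 = 0 + 1929 = 1929$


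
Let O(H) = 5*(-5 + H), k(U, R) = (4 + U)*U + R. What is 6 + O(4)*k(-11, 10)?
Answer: -429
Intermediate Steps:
k(U, R) = R + U*(4 + U) (k(U, R) = U*(4 + U) + R = R + U*(4 + U))
O(H) = -25 + 5*H
6 + O(4)*k(-11, 10) = 6 + (-25 + 5*4)*(10 + (-11)**2 + 4*(-11)) = 6 + (-25 + 20)*(10 + 121 - 44) = 6 - 5*87 = 6 - 435 = -429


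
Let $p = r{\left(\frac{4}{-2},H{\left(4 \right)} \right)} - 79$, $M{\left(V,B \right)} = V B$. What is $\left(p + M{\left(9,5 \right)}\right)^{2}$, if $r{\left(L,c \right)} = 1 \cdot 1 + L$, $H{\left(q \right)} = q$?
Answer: $1225$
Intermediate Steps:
$M{\left(V,B \right)} = B V$
$r{\left(L,c \right)} = 1 + L$
$p = -80$ ($p = \left(1 + \frac{4}{-2}\right) - 79 = \left(1 + 4 \left(- \frac{1}{2}\right)\right) - 79 = \left(1 - 2\right) - 79 = -1 - 79 = -80$)
$\left(p + M{\left(9,5 \right)}\right)^{2} = \left(-80 + 5 \cdot 9\right)^{2} = \left(-80 + 45\right)^{2} = \left(-35\right)^{2} = 1225$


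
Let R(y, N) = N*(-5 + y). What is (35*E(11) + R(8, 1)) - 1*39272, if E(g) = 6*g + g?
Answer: -36574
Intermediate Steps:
E(g) = 7*g
(35*E(11) + R(8, 1)) - 1*39272 = (35*(7*11) + 1*(-5 + 8)) - 1*39272 = (35*77 + 1*3) - 39272 = (2695 + 3) - 39272 = 2698 - 39272 = -36574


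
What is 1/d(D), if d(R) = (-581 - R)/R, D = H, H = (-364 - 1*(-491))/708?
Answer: -127/411475 ≈ -0.00030865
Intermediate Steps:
H = 127/708 (H = (-364 + 491)*(1/708) = 127*(1/708) = 127/708 ≈ 0.17938)
D = 127/708 ≈ 0.17938
d(R) = (-581 - R)/R
1/d(D) = 1/((-581 - 1*127/708)/(127/708)) = 1/(708*(-581 - 127/708)/127) = 1/((708/127)*(-411475/708)) = 1/(-411475/127) = -127/411475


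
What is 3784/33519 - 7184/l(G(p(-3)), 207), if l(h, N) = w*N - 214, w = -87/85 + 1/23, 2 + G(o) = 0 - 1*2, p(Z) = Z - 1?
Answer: 10301062208/593856123 ≈ 17.346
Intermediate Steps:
p(Z) = -1 + Z
G(o) = -4 (G(o) = -2 + (0 - 1*2) = -2 + (0 - 2) = -2 - 2 = -4)
w = -1916/1955 (w = -87*1/85 + 1*(1/23) = -87/85 + 1/23 = -1916/1955 ≈ -0.98005)
l(h, N) = -214 - 1916*N/1955 (l(h, N) = -1916*N/1955 - 214 = -214 - 1916*N/1955)
3784/33519 - 7184/l(G(p(-3)), 207) = 3784/33519 - 7184/(-214 - 1916/1955*207) = 3784*(1/33519) - 7184/(-214 - 17244/85) = 3784/33519 - 7184/(-35434/85) = 3784/33519 - 7184*(-85/35434) = 3784/33519 + 305320/17717 = 10301062208/593856123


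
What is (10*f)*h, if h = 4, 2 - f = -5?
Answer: 280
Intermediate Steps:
f = 7 (f = 2 - 1*(-5) = 2 + 5 = 7)
(10*f)*h = (10*7)*4 = 70*4 = 280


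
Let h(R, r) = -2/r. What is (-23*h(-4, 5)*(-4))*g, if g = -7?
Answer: 1288/5 ≈ 257.60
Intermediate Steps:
(-23*h(-4, 5)*(-4))*g = -23*(-2/5)*(-4)*(-7) = -23*(-2*⅕)*(-4)*(-7) = -(-46)*(-4)/5*(-7) = -23*8/5*(-7) = -184/5*(-7) = 1288/5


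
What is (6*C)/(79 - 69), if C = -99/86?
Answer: -297/430 ≈ -0.69070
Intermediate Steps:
C = -99/86 (C = -99*1/86 = -99/86 ≈ -1.1512)
(6*C)/(79 - 69) = (6*(-99/86))/(79 - 69) = -297/43/10 = -297/43*⅒ = -297/430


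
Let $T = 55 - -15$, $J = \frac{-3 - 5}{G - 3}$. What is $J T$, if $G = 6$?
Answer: $- \frac{560}{3} \approx -186.67$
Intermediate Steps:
$J = - \frac{8}{3}$ ($J = \frac{-3 - 5}{6 - 3} = - \frac{8}{3} \approx -2.6667$)
$T = 70$ ($T = 55 + 15 = 70$)
$J T = \left(- \frac{8}{3}\right) 70 = - \frac{560}{3}$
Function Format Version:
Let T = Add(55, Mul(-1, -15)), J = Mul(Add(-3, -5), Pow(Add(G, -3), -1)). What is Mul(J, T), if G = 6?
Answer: Rational(-560, 3) ≈ -186.67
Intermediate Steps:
J = Rational(-8, 3) (J = Mul(Add(-3, -5), Pow(Add(6, -3), -1)) = Mul(-8, Pow(3, -1)) = Mul(-8, Rational(1, 3)) = Rational(-8, 3) ≈ -2.6667)
T = 70 (T = Add(55, 15) = 70)
Mul(J, T) = Mul(Rational(-8, 3), 70) = Rational(-560, 3)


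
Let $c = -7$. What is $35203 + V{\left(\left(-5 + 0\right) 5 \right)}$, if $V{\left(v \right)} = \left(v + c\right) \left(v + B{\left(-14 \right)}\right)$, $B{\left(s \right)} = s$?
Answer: $36451$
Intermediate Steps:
$V{\left(v \right)} = \left(-14 + v\right) \left(-7 + v\right)$ ($V{\left(v \right)} = \left(v - 7\right) \left(v - 14\right) = \left(-7 + v\right) \left(-14 + v\right) = \left(-14 + v\right) \left(-7 + v\right)$)
$35203 + V{\left(\left(-5 + 0\right) 5 \right)} = 35203 + \left(98 + \left(\left(-5 + 0\right) 5\right)^{2} - 21 \left(-5 + 0\right) 5\right) = 35203 + \left(98 + \left(\left(-5\right) 5\right)^{2} - 21 \left(\left(-5\right) 5\right)\right) = 35203 + \left(98 + \left(-25\right)^{2} - -525\right) = 35203 + \left(98 + 625 + 525\right) = 35203 + 1248 = 36451$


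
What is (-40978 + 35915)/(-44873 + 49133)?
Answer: -5063/4260 ≈ -1.1885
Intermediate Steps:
(-40978 + 35915)/(-44873 + 49133) = -5063/4260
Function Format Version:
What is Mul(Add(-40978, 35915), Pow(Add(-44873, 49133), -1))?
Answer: Rational(-5063, 4260) ≈ -1.1885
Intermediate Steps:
Mul(Add(-40978, 35915), Pow(Add(-44873, 49133), -1)) = Mul(-5063, Pow(4260, -1)) = Mul(-5063, Rational(1, 4260)) = Rational(-5063, 4260)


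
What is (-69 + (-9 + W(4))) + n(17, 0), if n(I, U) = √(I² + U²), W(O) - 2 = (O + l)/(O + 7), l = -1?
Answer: -646/11 ≈ -58.727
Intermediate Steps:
W(O) = 2 + (-1 + O)/(7 + O) (W(O) = 2 + (O - 1)/(O + 7) = 2 + (-1 + O)/(7 + O))
(-69 + (-9 + W(4))) + n(17, 0) = (-69 + (-9 + (13 + 3*4)/(7 + 4))) + √(17² + 0²) = (-69 + (-9 + (13 + 12)/11)) + √(289 + 0) = (-69 + (-9 + (1/11)*25)) + √289 = (-69 + (-9 + 25/11)) + 17 = (-69 - 74/11) + 17 = -833/11 + 17 = -646/11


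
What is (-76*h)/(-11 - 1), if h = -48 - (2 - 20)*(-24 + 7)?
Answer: -2242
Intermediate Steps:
h = -354 (h = -48 - (-18)*(-17) = -48 - 1*306 = -48 - 306 = -354)
(-76*h)/(-11 - 1) = (-76*(-354))/(-11 - 1) = 26904/(-12) = 26904*(-1/12) = -2242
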